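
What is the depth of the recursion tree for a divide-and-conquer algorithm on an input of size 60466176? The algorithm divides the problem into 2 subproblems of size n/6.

For divide and conquer with division factor 6:

Problem sizes at each level:
Level 0: 60466176
Level 1: 10077696
Level 2: 1679616
Level 3: 279936
Level 4: 46656
Level 5: 7776
Level 6: 1296
Level 7: 216
Level 8: 36
Level 9: 6
Level 10: 1

The root is level 0 and the size-1 base case is level 10 (the tree spans levels 0 through 10, i.e. 11 levels counting the root), so the depth is the number of divisions: log_6(60466176) = 10

The recursion tree depth is log_6(60466176) = 10. At each level, the problem size is divided by 6, so it takes 10 divisions to reduce to a base case of size 1. The algorithm makes 2 recursive calls at each level.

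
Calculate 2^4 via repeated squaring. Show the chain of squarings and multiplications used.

Computing 2^4 by squaring (build up from 2^1; each line after the first costs one multiplication):

2^1 = 2
2^2 = (2^1)^2 = 2^2 = 4
2^4 = (2^2)^2 = 4^2 = 16

Result: 16
Multiplications needed: 2 (2 lines after 2^1)

2^4 = 16. Using exponentiation by squaring, this requires 2 multiplications. The key idea: if the exponent is even, square the half-power; if odd, multiply by the base once.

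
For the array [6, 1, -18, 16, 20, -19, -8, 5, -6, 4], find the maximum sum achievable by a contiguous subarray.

Using Kadane's algorithm on [6, 1, -18, 16, 20, -19, -8, 5, -6, 4]:

Scanning through the array:
Position 1 (value 1): max_ending_here = 7, max_so_far = 7
Position 2 (value -18): max_ending_here = -11, max_so_far = 7
Position 3 (value 16): max_ending_here = 16, max_so_far = 16
Position 4 (value 20): max_ending_here = 36, max_so_far = 36
Position 5 (value -19): max_ending_here = 17, max_so_far = 36
Position 6 (value -8): max_ending_here = 9, max_so_far = 36
Position 7 (value 5): max_ending_here = 14, max_so_far = 36
Position 8 (value -6): max_ending_here = 8, max_so_far = 36
Position 9 (value 4): max_ending_here = 12, max_so_far = 36

Maximum subarray: [16, 20]
Maximum sum: 36

The maximum subarray is [16, 20] with sum 36. This subarray runs from index 3 to index 4.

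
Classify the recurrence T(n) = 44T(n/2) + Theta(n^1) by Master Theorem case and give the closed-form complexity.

Master Theorem for T(n) = 44T(n/2) + O(n^1):

a = 44, b = 2, c = 1
log_b(a) = log_2(44) = 5.4594

Case 1: c = 1 < log_2(44) = 5.4594
T(n) = O(n^(log_2 44))

For T(n) = 44T(n/2) + O(n^1): log_2(44) = 5.4594. This is Case 1 of the Master Theorem (c < log_b(a), work dominated by leaves), giving O(n^(log_2 44)).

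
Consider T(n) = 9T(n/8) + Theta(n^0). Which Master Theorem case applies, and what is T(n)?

Master Theorem for T(n) = 9T(n/8) + O(n^0):

a = 9, b = 8, c = 0
log_b(a) = log_8(9) = 1.0566

Case 1: c = 0 < log_8(9) = 1.0566
T(n) = O(n^(log_8 9))

For T(n) = 9T(n/8) + O(n^0): log_8(9) = 1.0566. This is Case 1 of the Master Theorem (c < log_b(a), work dominated by leaves), giving O(n^(log_8 9)).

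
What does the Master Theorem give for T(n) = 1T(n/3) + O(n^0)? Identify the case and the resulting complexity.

Master Theorem for T(n) = 1T(n/3) + O(n^0):

a = 1, b = 3, c = 0
log_b(a) = log_3(1) = 0.0000

Case 2: c = 0 = log_3(1) = 0.0000
T(n) = O(n^0 log n) = O(log n)

For T(n) = 1T(n/3) + O(n^0): log_3(1) = 0.0000. This is Case 2 of the Master Theorem (c = log_b(a), equal work at all levels), giving O(log n).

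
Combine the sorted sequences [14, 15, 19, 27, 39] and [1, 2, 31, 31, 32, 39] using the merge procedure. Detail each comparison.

Merging process:

Compare 14 vs 1: take 1 from right. Merged: [1]
Compare 14 vs 2: take 2 from right. Merged: [1, 2]
Compare 14 vs 31: take 14 from left. Merged: [1, 2, 14]
Compare 15 vs 31: take 15 from left. Merged: [1, 2, 14, 15]
Compare 19 vs 31: take 19 from left. Merged: [1, 2, 14, 15, 19]
Compare 27 vs 31: take 27 from left. Merged: [1, 2, 14, 15, 19, 27]
Compare 39 vs 31: take 31 from right. Merged: [1, 2, 14, 15, 19, 27, 31]
Compare 39 vs 31: take 31 from right. Merged: [1, 2, 14, 15, 19, 27, 31, 31]
Compare 39 vs 32: take 32 from right. Merged: [1, 2, 14, 15, 19, 27, 31, 31, 32]
Compare 39 vs 39: take 39 from left. Merged: [1, 2, 14, 15, 19, 27, 31, 31, 32, 39]
Append remaining from right: [39]. Merged: [1, 2, 14, 15, 19, 27, 31, 31, 32, 39, 39]

Final merged array: [1, 2, 14, 15, 19, 27, 31, 31, 32, 39, 39]
Total comparisons: 10

The merged array is [1, 2, 14, 15, 19, 27, 31, 31, 32, 39, 39], requiring 10 comparisons. The merge step runs in O(n) time where n is the total number of elements.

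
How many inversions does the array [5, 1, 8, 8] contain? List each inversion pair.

Finding inversions in [5, 1, 8, 8]:

(0, 1): arr[0]=5 > arr[1]=1

Total inversions: 1

The array has 1 inversion(s): (0,1). Each pair (i,j) satisfies i < j and arr[i] > arr[j].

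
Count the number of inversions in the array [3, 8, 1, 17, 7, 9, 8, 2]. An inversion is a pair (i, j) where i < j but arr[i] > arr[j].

Finding inversions in [3, 8, 1, 17, 7, 9, 8, 2]:

(0, 2): arr[0]=3 > arr[2]=1
(0, 7): arr[0]=3 > arr[7]=2
(1, 2): arr[1]=8 > arr[2]=1
(1, 4): arr[1]=8 > arr[4]=7
(1, 7): arr[1]=8 > arr[7]=2
(3, 4): arr[3]=17 > arr[4]=7
(3, 5): arr[3]=17 > arr[5]=9
(3, 6): arr[3]=17 > arr[6]=8
(3, 7): arr[3]=17 > arr[7]=2
(4, 7): arr[4]=7 > arr[7]=2
(5, 6): arr[5]=9 > arr[6]=8
(5, 7): arr[5]=9 > arr[7]=2
(6, 7): arr[6]=8 > arr[7]=2

Total inversions: 13

The array has 13 inversion(s): (0,2), (0,7), (1,2), (1,4), (1,7), (3,4), (3,5), (3,6), (3,7), (4,7), (5,6), (5,7), (6,7). Each pair (i,j) satisfies i < j and arr[i] > arr[j].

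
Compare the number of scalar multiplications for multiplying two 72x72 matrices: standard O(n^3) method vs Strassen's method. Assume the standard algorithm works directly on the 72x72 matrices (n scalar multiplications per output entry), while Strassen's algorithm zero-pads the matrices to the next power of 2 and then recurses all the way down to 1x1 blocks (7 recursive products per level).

Matrix multiplication for 72x72 matrices:

Strassen's algorithm requires power-of-2 dimensions. Pad 72x72 to 128x128 (next power of 2).

Standard algorithm: 72^3 = 373248 multiplications
Strassen's algorithm: 7^(log2(128)) = 7^7 = 823543 multiplications
Difference: 373248 - 823543 = -450295 (Strassen uses MORE here due to padding overhead — for small or just-over-power-of-2 n, padding can outweigh the per-level savings)

Standard: 373248 multiplications (72^3). Strassen: 823543 multiplications (7^7, after padding to 128x128). Strassen reduces 8 recursive multiplications to 7 at each level.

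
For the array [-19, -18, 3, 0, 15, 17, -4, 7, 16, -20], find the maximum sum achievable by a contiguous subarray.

Using Kadane's algorithm on [-19, -18, 3, 0, 15, 17, -4, 7, 16, -20]:

Scanning through the array:
Position 1 (value -18): max_ending_here = -18, max_so_far = -18
Position 2 (value 3): max_ending_here = 3, max_so_far = 3
Position 3 (value 0): max_ending_here = 3, max_so_far = 3
Position 4 (value 15): max_ending_here = 18, max_so_far = 18
Position 5 (value 17): max_ending_here = 35, max_so_far = 35
Position 6 (value -4): max_ending_here = 31, max_so_far = 35
Position 7 (value 7): max_ending_here = 38, max_so_far = 38
Position 8 (value 16): max_ending_here = 54, max_so_far = 54
Position 9 (value -20): max_ending_here = 34, max_so_far = 54

Maximum subarray: [3, 0, 15, 17, -4, 7, 16]
Maximum sum: 54

The maximum subarray is [3, 0, 15, 17, -4, 7, 16] with sum 54. This subarray runs from index 2 to index 8.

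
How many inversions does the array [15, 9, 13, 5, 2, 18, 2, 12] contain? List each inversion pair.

Finding inversions in [15, 9, 13, 5, 2, 18, 2, 12]:

(0, 1): arr[0]=15 > arr[1]=9
(0, 2): arr[0]=15 > arr[2]=13
(0, 3): arr[0]=15 > arr[3]=5
(0, 4): arr[0]=15 > arr[4]=2
(0, 6): arr[0]=15 > arr[6]=2
(0, 7): arr[0]=15 > arr[7]=12
(1, 3): arr[1]=9 > arr[3]=5
(1, 4): arr[1]=9 > arr[4]=2
(1, 6): arr[1]=9 > arr[6]=2
(2, 3): arr[2]=13 > arr[3]=5
(2, 4): arr[2]=13 > arr[4]=2
(2, 6): arr[2]=13 > arr[6]=2
(2, 7): arr[2]=13 > arr[7]=12
(3, 4): arr[3]=5 > arr[4]=2
(3, 6): arr[3]=5 > arr[6]=2
(5, 6): arr[5]=18 > arr[6]=2
(5, 7): arr[5]=18 > arr[7]=12

Total inversions: 17

The array has 17 inversion(s): (0,1), (0,2), (0,3), (0,4), (0,6), (0,7), (1,3), (1,4), (1,6), (2,3), (2,4), (2,6), (2,7), (3,4), (3,6), (5,6), (5,7). Each pair (i,j) satisfies i < j and arr[i] > arr[j].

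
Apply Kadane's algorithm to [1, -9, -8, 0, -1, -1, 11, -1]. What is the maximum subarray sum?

Using Kadane's algorithm on [1, -9, -8, 0, -1, -1, 11, -1]:

Scanning through the array:
Position 1 (value -9): max_ending_here = -8, max_so_far = 1
Position 2 (value -8): max_ending_here = -8, max_so_far = 1
Position 3 (value 0): max_ending_here = 0, max_so_far = 1
Position 4 (value -1): max_ending_here = -1, max_so_far = 1
Position 5 (value -1): max_ending_here = -1, max_so_far = 1
Position 6 (value 11): max_ending_here = 11, max_so_far = 11
Position 7 (value -1): max_ending_here = 10, max_so_far = 11

Maximum subarray: [11]
Maximum sum: 11

The maximum subarray is [11] with sum 11. This subarray runs from index 6 to index 6.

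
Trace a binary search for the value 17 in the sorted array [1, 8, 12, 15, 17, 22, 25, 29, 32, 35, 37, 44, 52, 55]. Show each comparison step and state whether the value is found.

Binary search for 17 in [1, 8, 12, 15, 17, 22, 25, 29, 32, 35, 37, 44, 52, 55]:

lo=0, hi=13, mid=6, arr[mid]=25 -> 25 > 17, search left half
lo=0, hi=5, mid=2, arr[mid]=12 -> 12 < 17, search right half
lo=3, hi=5, mid=4, arr[mid]=17 -> Found target at index 4!

Binary search finds 17 at index 4 after 3 comparisons. The search repeatedly halves the search space by comparing with the middle element.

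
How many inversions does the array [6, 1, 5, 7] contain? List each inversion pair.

Finding inversions in [6, 1, 5, 7]:

(0, 1): arr[0]=6 > arr[1]=1
(0, 2): arr[0]=6 > arr[2]=5

Total inversions: 2

The array has 2 inversion(s): (0,1), (0,2). Each pair (i,j) satisfies i < j and arr[i] > arr[j].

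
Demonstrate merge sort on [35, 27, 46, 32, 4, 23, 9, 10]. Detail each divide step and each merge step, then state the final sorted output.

Merge sort trace:

Split: [35, 27, 46, 32, 4, 23, 9, 10] -> [35, 27, 46, 32] and [4, 23, 9, 10]
  Split: [35, 27, 46, 32] -> [35, 27] and [46, 32]
    Split: [35, 27] -> [35] and [27]
    Merge: [35] + [27] -> [27, 35]
    Split: [46, 32] -> [46] and [32]
    Merge: [46] + [32] -> [32, 46]
  Merge: [27, 35] + [32, 46] -> [27, 32, 35, 46]
  Split: [4, 23, 9, 10] -> [4, 23] and [9, 10]
    Split: [4, 23] -> [4] and [23]
    Merge: [4] + [23] -> [4, 23]
    Split: [9, 10] -> [9] and [10]
    Merge: [9] + [10] -> [9, 10]
  Merge: [4, 23] + [9, 10] -> [4, 9, 10, 23]
Merge: [27, 32, 35, 46] + [4, 9, 10, 23] -> [4, 9, 10, 23, 27, 32, 35, 46]

Final sorted array: [4, 9, 10, 23, 27, 32, 35, 46]

The merge sort proceeds by recursively splitting the array and merging sorted halves.
After all merges, the sorted array is [4, 9, 10, 23, 27, 32, 35, 46].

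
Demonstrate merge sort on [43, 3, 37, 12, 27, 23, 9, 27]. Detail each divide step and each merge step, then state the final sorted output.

Merge sort trace:

Split: [43, 3, 37, 12, 27, 23, 9, 27] -> [43, 3, 37, 12] and [27, 23, 9, 27]
  Split: [43, 3, 37, 12] -> [43, 3] and [37, 12]
    Split: [43, 3] -> [43] and [3]
    Merge: [43] + [3] -> [3, 43]
    Split: [37, 12] -> [37] and [12]
    Merge: [37] + [12] -> [12, 37]
  Merge: [3, 43] + [12, 37] -> [3, 12, 37, 43]
  Split: [27, 23, 9, 27] -> [27, 23] and [9, 27]
    Split: [27, 23] -> [27] and [23]
    Merge: [27] + [23] -> [23, 27]
    Split: [9, 27] -> [9] and [27]
    Merge: [9] + [27] -> [9, 27]
  Merge: [23, 27] + [9, 27] -> [9, 23, 27, 27]
Merge: [3, 12, 37, 43] + [9, 23, 27, 27] -> [3, 9, 12, 23, 27, 27, 37, 43]

Final sorted array: [3, 9, 12, 23, 27, 27, 37, 43]

The merge sort proceeds by recursively splitting the array and merging sorted halves.
After all merges, the sorted array is [3, 9, 12, 23, 27, 27, 37, 43].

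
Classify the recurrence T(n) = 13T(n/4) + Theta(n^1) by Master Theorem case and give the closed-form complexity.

Master Theorem for T(n) = 13T(n/4) + O(n^1):

a = 13, b = 4, c = 1
log_b(a) = log_4(13) = 1.8502

Case 1: c = 1 < log_4(13) = 1.8502
T(n) = O(n^(log_4 13))

For T(n) = 13T(n/4) + O(n^1): log_4(13) = 1.8502. This is Case 1 of the Master Theorem (c < log_b(a), work dominated by leaves), giving O(n^(log_4 13)).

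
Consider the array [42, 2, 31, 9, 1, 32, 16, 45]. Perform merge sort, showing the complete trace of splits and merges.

Merge sort trace:

Split: [42, 2, 31, 9, 1, 32, 16, 45] -> [42, 2, 31, 9] and [1, 32, 16, 45]
  Split: [42, 2, 31, 9] -> [42, 2] and [31, 9]
    Split: [42, 2] -> [42] and [2]
    Merge: [42] + [2] -> [2, 42]
    Split: [31, 9] -> [31] and [9]
    Merge: [31] + [9] -> [9, 31]
  Merge: [2, 42] + [9, 31] -> [2, 9, 31, 42]
  Split: [1, 32, 16, 45] -> [1, 32] and [16, 45]
    Split: [1, 32] -> [1] and [32]
    Merge: [1] + [32] -> [1, 32]
    Split: [16, 45] -> [16] and [45]
    Merge: [16] + [45] -> [16, 45]
  Merge: [1, 32] + [16, 45] -> [1, 16, 32, 45]
Merge: [2, 9, 31, 42] + [1, 16, 32, 45] -> [1, 2, 9, 16, 31, 32, 42, 45]

Final sorted array: [1, 2, 9, 16, 31, 32, 42, 45]

The merge sort proceeds by recursively splitting the array and merging sorted halves.
After all merges, the sorted array is [1, 2, 9, 16, 31, 32, 42, 45].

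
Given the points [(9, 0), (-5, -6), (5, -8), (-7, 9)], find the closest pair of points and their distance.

Computing all pairwise distances among 4 points:

d((9, 0), (-5, -6)) = 15.2315
d((9, 0), (5, -8)) = 8.9443 <-- minimum
d((9, 0), (-7, 9)) = 18.3576
d((-5, -6), (5, -8)) = 10.198
d((-5, -6), (-7, 9)) = 15.1327
d((5, -8), (-7, 9)) = 20.8087

Closest pair: (9, 0) and (5, -8) with distance 8.9443

The closest pair is (9, 0) and (5, -8) with Euclidean distance 8.9443. For 4 points, brute-force pairwise comparison is shown above. For large n, the divide-and-conquer algorithm (sort by x, recurse on halves, check the dividing strip) achieves O(n log n).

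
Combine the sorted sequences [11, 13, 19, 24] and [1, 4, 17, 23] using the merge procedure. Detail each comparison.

Merging process:

Compare 11 vs 1: take 1 from right. Merged: [1]
Compare 11 vs 4: take 4 from right. Merged: [1, 4]
Compare 11 vs 17: take 11 from left. Merged: [1, 4, 11]
Compare 13 vs 17: take 13 from left. Merged: [1, 4, 11, 13]
Compare 19 vs 17: take 17 from right. Merged: [1, 4, 11, 13, 17]
Compare 19 vs 23: take 19 from left. Merged: [1, 4, 11, 13, 17, 19]
Compare 24 vs 23: take 23 from right. Merged: [1, 4, 11, 13, 17, 19, 23]
Append remaining from left: [24]. Merged: [1, 4, 11, 13, 17, 19, 23, 24]

Final merged array: [1, 4, 11, 13, 17, 19, 23, 24]
Total comparisons: 7

The merged array is [1, 4, 11, 13, 17, 19, 23, 24], requiring 7 comparisons. The merge step runs in O(n) time where n is the total number of elements.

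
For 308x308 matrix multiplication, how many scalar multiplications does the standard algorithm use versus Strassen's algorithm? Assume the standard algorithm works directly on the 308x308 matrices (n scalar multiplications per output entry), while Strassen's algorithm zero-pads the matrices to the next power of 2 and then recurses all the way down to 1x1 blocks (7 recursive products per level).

Matrix multiplication for 308x308 matrices:

Strassen's algorithm requires power-of-2 dimensions. Pad 308x308 to 512x512 (next power of 2).

Standard algorithm: 308^3 = 29218112 multiplications
Strassen's algorithm: 7^(log2(512)) = 7^9 = 40353607 multiplications
Difference: 29218112 - 40353607 = -11135495 (Strassen uses MORE here due to padding overhead — for small or just-over-power-of-2 n, padding can outweigh the per-level savings)

Standard: 29218112 multiplications (308^3). Strassen: 40353607 multiplications (7^9, after padding to 512x512). Strassen reduces 8 recursive multiplications to 7 at each level.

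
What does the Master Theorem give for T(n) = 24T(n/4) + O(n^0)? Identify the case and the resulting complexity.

Master Theorem for T(n) = 24T(n/4) + O(n^0):

a = 24, b = 4, c = 0
log_b(a) = log_4(24) = 2.2925

Case 1: c = 0 < log_4(24) = 2.2925
T(n) = O(n^(log_4 24))

For T(n) = 24T(n/4) + O(n^0): log_4(24) = 2.2925. This is Case 1 of the Master Theorem (c < log_b(a), work dominated by leaves), giving O(n^(log_4 24)).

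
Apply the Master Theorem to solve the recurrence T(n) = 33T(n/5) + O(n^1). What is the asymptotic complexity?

Master Theorem for T(n) = 33T(n/5) + O(n^1):

a = 33, b = 5, c = 1
log_b(a) = log_5(33) = 2.1725

Case 1: c = 1 < log_5(33) = 2.1725
T(n) = O(n^(log_5 33))

For T(n) = 33T(n/5) + O(n^1): log_5(33) = 2.1725. This is Case 1 of the Master Theorem (c < log_b(a), work dominated by leaves), giving O(n^(log_5 33)).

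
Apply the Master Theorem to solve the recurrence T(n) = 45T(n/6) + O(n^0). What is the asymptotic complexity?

Master Theorem for T(n) = 45T(n/6) + O(n^0):

a = 45, b = 6, c = 0
log_b(a) = log_6(45) = 2.1245

Case 1: c = 0 < log_6(45) = 2.1245
T(n) = O(n^(log_6 45))

For T(n) = 45T(n/6) + O(n^0): log_6(45) = 2.1245. This is Case 1 of the Master Theorem (c < log_b(a), work dominated by leaves), giving O(n^(log_6 45)).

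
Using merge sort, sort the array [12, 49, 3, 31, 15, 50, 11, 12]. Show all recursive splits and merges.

Merge sort trace:

Split: [12, 49, 3, 31, 15, 50, 11, 12] -> [12, 49, 3, 31] and [15, 50, 11, 12]
  Split: [12, 49, 3, 31] -> [12, 49] and [3, 31]
    Split: [12, 49] -> [12] and [49]
    Merge: [12] + [49] -> [12, 49]
    Split: [3, 31] -> [3] and [31]
    Merge: [3] + [31] -> [3, 31]
  Merge: [12, 49] + [3, 31] -> [3, 12, 31, 49]
  Split: [15, 50, 11, 12] -> [15, 50] and [11, 12]
    Split: [15, 50] -> [15] and [50]
    Merge: [15] + [50] -> [15, 50]
    Split: [11, 12] -> [11] and [12]
    Merge: [11] + [12] -> [11, 12]
  Merge: [15, 50] + [11, 12] -> [11, 12, 15, 50]
Merge: [3, 12, 31, 49] + [11, 12, 15, 50] -> [3, 11, 12, 12, 15, 31, 49, 50]

Final sorted array: [3, 11, 12, 12, 15, 31, 49, 50]

The merge sort proceeds by recursively splitting the array and merging sorted halves.
After all merges, the sorted array is [3, 11, 12, 12, 15, 31, 49, 50].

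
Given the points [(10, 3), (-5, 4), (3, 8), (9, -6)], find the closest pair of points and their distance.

Computing all pairwise distances among 4 points:

d((10, 3), (-5, 4)) = 15.0333
d((10, 3), (3, 8)) = 8.6023 <-- minimum
d((10, 3), (9, -6)) = 9.0554
d((-5, 4), (3, 8)) = 8.9443
d((-5, 4), (9, -6)) = 17.2047
d((3, 8), (9, -6)) = 15.2315

Closest pair: (10, 3) and (3, 8) with distance 8.6023

The closest pair is (10, 3) and (3, 8) with Euclidean distance 8.6023. For 4 points, brute-force pairwise comparison is shown above. For large n, the divide-and-conquer algorithm (sort by x, recurse on halves, check the dividing strip) achieves O(n log n).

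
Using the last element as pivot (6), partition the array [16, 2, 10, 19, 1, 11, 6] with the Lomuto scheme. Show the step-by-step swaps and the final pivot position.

Lomuto partition with pivot = 6:

Initial array: [16, 2, 10, 19, 1, 11, 6]

arr[0]=16 > 6: no swap
arr[1]=2 <= 6: swap with position 0, array becomes [2, 16, 10, 19, 1, 11, 6]
arr[2]=10 > 6: no swap
arr[3]=19 > 6: no swap
arr[4]=1 <= 6: swap with position 1, array becomes [2, 1, 10, 19, 16, 11, 6]
arr[5]=11 > 6: no swap

Place pivot at position 2: [2, 1, 6, 19, 16, 11, 10]
Pivot position: 2

After partitioning with pivot 6, the array becomes [2, 1, 6, 19, 16, 11, 10]. The pivot is placed at index 2. All elements to the left of the pivot are <= 6, and all elements to the right are > 6.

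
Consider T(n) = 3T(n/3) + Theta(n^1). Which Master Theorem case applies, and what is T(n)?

Master Theorem for T(n) = 3T(n/3) + O(n^1):

a = 3, b = 3, c = 1
log_b(a) = log_3(3) = 1.0000

Case 2: c = 1 = log_3(3) = 1.0000
T(n) = O(n^1 log n) = O(n log n)

For T(n) = 3T(n/3) + O(n^1): log_3(3) = 1.0000. This is Case 2 of the Master Theorem (c = log_b(a), equal work at all levels), giving O(n log n).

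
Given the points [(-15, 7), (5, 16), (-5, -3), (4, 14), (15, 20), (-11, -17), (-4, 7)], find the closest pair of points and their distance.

Computing all pairwise distances among 7 points:

d((-15, 7), (5, 16)) = 21.9317
d((-15, 7), (-5, -3)) = 14.1421
d((-15, 7), (4, 14)) = 20.2485
d((-15, 7), (15, 20)) = 32.6956
d((-15, 7), (-11, -17)) = 24.3311
d((-15, 7), (-4, 7)) = 11.0
d((5, 16), (-5, -3)) = 21.4709
d((5, 16), (4, 14)) = 2.2361 <-- minimum
d((5, 16), (15, 20)) = 10.7703
d((5, 16), (-11, -17)) = 36.6742
d((5, 16), (-4, 7)) = 12.7279
d((-5, -3), (4, 14)) = 19.2354
d((-5, -3), (15, 20)) = 30.4795
d((-5, -3), (-11, -17)) = 15.2315
d((-5, -3), (-4, 7)) = 10.0499
d((4, 14), (15, 20)) = 12.53
d((4, 14), (-11, -17)) = 34.4384
d((4, 14), (-4, 7)) = 10.6301
d((15, 20), (-11, -17)) = 45.2217
d((15, 20), (-4, 7)) = 23.0217
d((-11, -17), (-4, 7)) = 25.0

Closest pair: (5, 16) and (4, 14) with distance 2.2361

The closest pair is (5, 16) and (4, 14) with Euclidean distance 2.2361. For 7 points, brute-force pairwise comparison is shown above. For large n, the divide-and-conquer algorithm (sort by x, recurse on halves, check the dividing strip) achieves O(n log n).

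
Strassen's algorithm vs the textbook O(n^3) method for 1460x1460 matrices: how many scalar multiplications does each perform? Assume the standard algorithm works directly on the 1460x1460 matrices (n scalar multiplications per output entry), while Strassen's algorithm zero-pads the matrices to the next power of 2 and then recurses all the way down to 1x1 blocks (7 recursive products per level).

Matrix multiplication for 1460x1460 matrices:

Strassen's algorithm requires power-of-2 dimensions. Pad 1460x1460 to 2048x2048 (next power of 2).

Standard algorithm: 1460^3 = 3112136000 multiplications
Strassen's algorithm: 7^(log2(2048)) = 7^11 = 1977326743 multiplications
Savings: 3112136000 - 1977326743 = 1134809257 multiplications

Standard: 3112136000 multiplications (1460^3). Strassen: 1977326743 multiplications (7^11, after padding to 2048x2048). Strassen reduces 8 recursive multiplications to 7 at each level.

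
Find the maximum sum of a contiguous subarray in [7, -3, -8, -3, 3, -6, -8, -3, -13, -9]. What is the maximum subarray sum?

Using Kadane's algorithm on [7, -3, -8, -3, 3, -6, -8, -3, -13, -9]:

Scanning through the array:
Position 1 (value -3): max_ending_here = 4, max_so_far = 7
Position 2 (value -8): max_ending_here = -4, max_so_far = 7
Position 3 (value -3): max_ending_here = -3, max_so_far = 7
Position 4 (value 3): max_ending_here = 3, max_so_far = 7
Position 5 (value -6): max_ending_here = -3, max_so_far = 7
Position 6 (value -8): max_ending_here = -8, max_so_far = 7
Position 7 (value -3): max_ending_here = -3, max_so_far = 7
Position 8 (value -13): max_ending_here = -13, max_so_far = 7
Position 9 (value -9): max_ending_here = -9, max_so_far = 7

Maximum subarray: [7]
Maximum sum: 7

The maximum subarray is [7] with sum 7. This subarray runs from index 0 to index 0.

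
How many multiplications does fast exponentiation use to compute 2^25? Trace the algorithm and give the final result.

Computing 2^25 by squaring (build up from 2^1; each line after the first costs one multiplication):

2^1 = 2
2^2 = (2^1)^2 = 2^2 = 4
2^3 = 2 * 2^2 = 2 * 4 = 8
2^6 = (2^3)^2 = 8^2 = 64
2^12 = (2^6)^2 = 64^2 = 4096
2^24 = (2^12)^2 = 4096^2 = 16777216
2^25 = 2 * 2^24 = 2 * 16777216 = 33554432

Result: 33554432
Multiplications needed: 6 (6 lines after 2^1)

2^25 = 33554432. Using exponentiation by squaring, this requires 6 multiplications. The key idea: if the exponent is even, square the half-power; if odd, multiply by the base once.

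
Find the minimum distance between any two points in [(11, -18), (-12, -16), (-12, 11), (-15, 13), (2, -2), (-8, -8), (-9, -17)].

Computing all pairwise distances among 7 points:

d((11, -18), (-12, -16)) = 23.0868
d((11, -18), (-12, 11)) = 37.0135
d((11, -18), (-15, 13)) = 40.4599
d((11, -18), (2, -2)) = 18.3576
d((11, -18), (-8, -8)) = 21.4709
d((11, -18), (-9, -17)) = 20.025
d((-12, -16), (-12, 11)) = 27.0
d((-12, -16), (-15, 13)) = 29.1548
d((-12, -16), (2, -2)) = 19.799
d((-12, -16), (-8, -8)) = 8.9443
d((-12, -16), (-9, -17)) = 3.1623 <-- minimum
d((-12, 11), (-15, 13)) = 3.6056
d((-12, 11), (2, -2)) = 19.105
d((-12, 11), (-8, -8)) = 19.4165
d((-12, 11), (-9, -17)) = 28.1603
d((-15, 13), (2, -2)) = 22.6716
d((-15, 13), (-8, -8)) = 22.1359
d((-15, 13), (-9, -17)) = 30.5941
d((2, -2), (-8, -8)) = 11.6619
d((2, -2), (-9, -17)) = 18.6011
d((-8, -8), (-9, -17)) = 9.0554

Closest pair: (-12, -16) and (-9, -17) with distance 3.1623

The closest pair is (-12, -16) and (-9, -17) with Euclidean distance 3.1623. For 7 points, brute-force pairwise comparison is shown above. For large n, the divide-and-conquer algorithm (sort by x, recurse on halves, check the dividing strip) achieves O(n log n).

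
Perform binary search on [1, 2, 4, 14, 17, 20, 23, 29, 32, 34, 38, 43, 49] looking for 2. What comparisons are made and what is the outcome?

Binary search for 2 in [1, 2, 4, 14, 17, 20, 23, 29, 32, 34, 38, 43, 49]:

lo=0, hi=12, mid=6, arr[mid]=23 -> 23 > 2, search left half
lo=0, hi=5, mid=2, arr[mid]=4 -> 4 > 2, search left half
lo=0, hi=1, mid=0, arr[mid]=1 -> 1 < 2, search right half
lo=1, hi=1, mid=1, arr[mid]=2 -> Found target at index 1!

Binary search finds 2 at index 1 after 4 comparisons. The search repeatedly halves the search space by comparing with the middle element.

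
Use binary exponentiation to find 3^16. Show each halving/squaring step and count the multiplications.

Computing 3^16 by squaring (build up from 3^1; each line after the first costs one multiplication):

3^1 = 3
3^2 = (3^1)^2 = 3^2 = 9
3^4 = (3^2)^2 = 9^2 = 81
3^8 = (3^4)^2 = 81^2 = 6561
3^16 = (3^8)^2 = 6561^2 = 43046721

Result: 43046721
Multiplications needed: 4 (4 lines after 3^1)

3^16 = 43046721. Using exponentiation by squaring, this requires 4 multiplications. The key idea: if the exponent is even, square the half-power; if odd, multiply by the base once.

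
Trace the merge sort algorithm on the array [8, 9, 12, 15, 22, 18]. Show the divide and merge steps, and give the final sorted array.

Merge sort trace:

Split: [8, 9, 12, 15, 22, 18] -> [8, 9, 12] and [15, 22, 18]
  Split: [8, 9, 12] -> [8] and [9, 12]
    Split: [9, 12] -> [9] and [12]
    Merge: [9] + [12] -> [9, 12]
  Merge: [8] + [9, 12] -> [8, 9, 12]
  Split: [15, 22, 18] -> [15] and [22, 18]
    Split: [22, 18] -> [22] and [18]
    Merge: [22] + [18] -> [18, 22]
  Merge: [15] + [18, 22] -> [15, 18, 22]
Merge: [8, 9, 12] + [15, 18, 22] -> [8, 9, 12, 15, 18, 22]

Final sorted array: [8, 9, 12, 15, 18, 22]

The merge sort proceeds by recursively splitting the array and merging sorted halves.
After all merges, the sorted array is [8, 9, 12, 15, 18, 22].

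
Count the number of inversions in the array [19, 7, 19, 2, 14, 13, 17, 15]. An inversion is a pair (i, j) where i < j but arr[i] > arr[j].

Finding inversions in [19, 7, 19, 2, 14, 13, 17, 15]:

(0, 1): arr[0]=19 > arr[1]=7
(0, 3): arr[0]=19 > arr[3]=2
(0, 4): arr[0]=19 > arr[4]=14
(0, 5): arr[0]=19 > arr[5]=13
(0, 6): arr[0]=19 > arr[6]=17
(0, 7): arr[0]=19 > arr[7]=15
(1, 3): arr[1]=7 > arr[3]=2
(2, 3): arr[2]=19 > arr[3]=2
(2, 4): arr[2]=19 > arr[4]=14
(2, 5): arr[2]=19 > arr[5]=13
(2, 6): arr[2]=19 > arr[6]=17
(2, 7): arr[2]=19 > arr[7]=15
(4, 5): arr[4]=14 > arr[5]=13
(6, 7): arr[6]=17 > arr[7]=15

Total inversions: 14

The array has 14 inversion(s): (0,1), (0,3), (0,4), (0,5), (0,6), (0,7), (1,3), (2,3), (2,4), (2,5), (2,6), (2,7), (4,5), (6,7). Each pair (i,j) satisfies i < j and arr[i] > arr[j].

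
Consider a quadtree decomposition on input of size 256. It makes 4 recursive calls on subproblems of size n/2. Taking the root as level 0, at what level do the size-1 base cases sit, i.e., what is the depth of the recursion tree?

For divide and conquer with division factor 2:

Problem sizes at each level:
Level 0: 256
Level 1: 128
Level 2: 64
Level 3: 32
Level 4: 16
Level 5: 8
Level 6: 4
Level 7: 2
Level 8: 1

The root is level 0 and the size-1 base case is level 8 (the tree spans levels 0 through 8, i.e. 9 levels counting the root), so the depth is the number of divisions: log_2(256) = 8

The recursion tree depth is log_2(256) = 8. At each level, the problem size is divided by 2, so it takes 8 divisions to reduce to a base case of size 1. The algorithm makes 4 recursive calls at each level.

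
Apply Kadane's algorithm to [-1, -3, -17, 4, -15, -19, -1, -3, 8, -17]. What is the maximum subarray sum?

Using Kadane's algorithm on [-1, -3, -17, 4, -15, -19, -1, -3, 8, -17]:

Scanning through the array:
Position 1 (value -3): max_ending_here = -3, max_so_far = -1
Position 2 (value -17): max_ending_here = -17, max_so_far = -1
Position 3 (value 4): max_ending_here = 4, max_so_far = 4
Position 4 (value -15): max_ending_here = -11, max_so_far = 4
Position 5 (value -19): max_ending_here = -19, max_so_far = 4
Position 6 (value -1): max_ending_here = -1, max_so_far = 4
Position 7 (value -3): max_ending_here = -3, max_so_far = 4
Position 8 (value 8): max_ending_here = 8, max_so_far = 8
Position 9 (value -17): max_ending_here = -9, max_so_far = 8

Maximum subarray: [8]
Maximum sum: 8

The maximum subarray is [8] with sum 8. This subarray runs from index 8 to index 8.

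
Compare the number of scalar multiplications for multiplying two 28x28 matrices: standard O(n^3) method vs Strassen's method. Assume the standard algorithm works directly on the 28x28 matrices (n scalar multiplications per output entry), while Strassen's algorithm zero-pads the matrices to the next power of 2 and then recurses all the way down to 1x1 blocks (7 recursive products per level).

Matrix multiplication for 28x28 matrices:

Strassen's algorithm requires power-of-2 dimensions. Pad 28x28 to 32x32 (next power of 2).

Standard algorithm: 28^3 = 21952 multiplications
Strassen's algorithm: 7^(log2(32)) = 7^5 = 16807 multiplications
Savings: 21952 - 16807 = 5145 multiplications

Standard: 21952 multiplications (28^3). Strassen: 16807 multiplications (7^5, after padding to 32x32). Strassen reduces 8 recursive multiplications to 7 at each level.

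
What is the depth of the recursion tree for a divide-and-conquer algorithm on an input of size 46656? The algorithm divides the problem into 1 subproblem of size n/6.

For divide and conquer with division factor 6:

Problem sizes at each level:
Level 0: 46656
Level 1: 7776
Level 2: 1296
Level 3: 216
Level 4: 36
Level 5: 6
Level 6: 1

The root is level 0 and the size-1 base case is level 6 (the tree spans levels 0 through 6, i.e. 7 levels counting the root), so the depth is the number of divisions: log_6(46656) = 6

The recursion tree depth is log_6(46656) = 6. At each level, the problem size is divided by 6, so it takes 6 divisions to reduce to a base case of size 1. The algorithm makes 1 recursive call at each level.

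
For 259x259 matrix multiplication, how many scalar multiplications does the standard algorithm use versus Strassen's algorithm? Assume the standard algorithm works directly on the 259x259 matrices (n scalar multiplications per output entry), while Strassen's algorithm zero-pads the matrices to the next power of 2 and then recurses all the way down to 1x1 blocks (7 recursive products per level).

Matrix multiplication for 259x259 matrices:

Strassen's algorithm requires power-of-2 dimensions. Pad 259x259 to 512x512 (next power of 2).

Standard algorithm: 259^3 = 17373979 multiplications
Strassen's algorithm: 7^(log2(512)) = 7^9 = 40353607 multiplications
Difference: 17373979 - 40353607 = -22979628 (Strassen uses MORE here due to padding overhead — for small or just-over-power-of-2 n, padding can outweigh the per-level savings)

Standard: 17373979 multiplications (259^3). Strassen: 40353607 multiplications (7^9, after padding to 512x512). Strassen reduces 8 recursive multiplications to 7 at each level.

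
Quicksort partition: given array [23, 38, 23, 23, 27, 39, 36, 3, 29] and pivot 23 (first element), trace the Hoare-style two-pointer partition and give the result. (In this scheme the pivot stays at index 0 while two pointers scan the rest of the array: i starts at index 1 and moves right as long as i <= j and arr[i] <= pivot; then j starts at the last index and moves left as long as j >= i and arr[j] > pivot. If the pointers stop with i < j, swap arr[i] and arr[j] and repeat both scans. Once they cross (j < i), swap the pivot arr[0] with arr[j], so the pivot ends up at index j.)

Hoare-style two-pointer partition with pivot = 23:

Initial array: [23, 38, 23, 23, 27, 39, 36, 3, 29]

Pointers start at i = 1, j = 8.
i stops at index 1 (arr[1]=38 > 23), j stops at index 7 (arr[7]=3 <= 23): swap arr[1] and arr[7], array becomes [23, 3, 23, 23, 27, 39, 36, 38, 29]
i ends at 4, j ends at 3: the pointers have crossed (j < i), so scanning stops.

Swap pivot arr[0] with arr[3] to place pivot at position 3: [23, 3, 23, 23, 27, 39, 36, 38, 29]
Pivot position: 3

After partitioning with pivot 23, the array becomes [23, 3, 23, 23, 27, 39, 36, 38, 29]. The pivot is placed at index 3. All elements to the left of the pivot are <= 23, and all elements to the right are > 23.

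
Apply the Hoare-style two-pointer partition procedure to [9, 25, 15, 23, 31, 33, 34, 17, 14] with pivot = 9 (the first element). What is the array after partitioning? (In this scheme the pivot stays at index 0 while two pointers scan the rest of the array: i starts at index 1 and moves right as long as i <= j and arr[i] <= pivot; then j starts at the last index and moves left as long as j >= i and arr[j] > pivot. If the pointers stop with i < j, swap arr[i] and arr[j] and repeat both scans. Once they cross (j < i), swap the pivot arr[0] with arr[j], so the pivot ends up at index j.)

Hoare-style two-pointer partition with pivot = 9:

Initial array: [9, 25, 15, 23, 31, 33, 34, 17, 14]

Pointers start at i = 1, j = 8.
i ends at 1, j ends at 0: the pointers have crossed (j < i), so scanning stops.

j = 0, so swapping arr[0] with arr[j] leaves the pivot at position 0: [9, 25, 15, 23, 31, 33, 34, 17, 14]
Pivot position: 0

After partitioning with pivot 9, the array becomes [9, 25, 15, 23, 31, 33, 34, 17, 14]. The pivot is placed at index 0. All elements to the left of the pivot are <= 9, and all elements to the right are > 9.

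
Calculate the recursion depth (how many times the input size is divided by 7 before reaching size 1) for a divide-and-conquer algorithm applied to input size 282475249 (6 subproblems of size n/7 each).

For divide and conquer with division factor 7:

Problem sizes at each level:
Level 0: 282475249
Level 1: 40353607
Level 2: 5764801
Level 3: 823543
Level 4: 117649
Level 5: 16807
Level 6: 2401
Level 7: 343
Level 8: 49
Level 9: 7
Level 10: 1

The root is level 0 and the size-1 base case is level 10 (the tree spans levels 0 through 10, i.e. 11 levels counting the root), so the depth is the number of divisions: log_7(282475249) = 10

The recursion tree depth is log_7(282475249) = 10. At each level, the problem size is divided by 7, so it takes 10 divisions to reduce to a base case of size 1. The algorithm makes 6 recursive calls at each level.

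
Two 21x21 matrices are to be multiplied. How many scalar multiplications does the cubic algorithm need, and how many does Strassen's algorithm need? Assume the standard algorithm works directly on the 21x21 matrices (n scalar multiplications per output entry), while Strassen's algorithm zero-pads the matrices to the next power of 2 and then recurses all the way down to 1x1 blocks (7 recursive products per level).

Matrix multiplication for 21x21 matrices:

Strassen's algorithm requires power-of-2 dimensions. Pad 21x21 to 32x32 (next power of 2).

Standard algorithm: 21^3 = 9261 multiplications
Strassen's algorithm: 7^(log2(32)) = 7^5 = 16807 multiplications
Difference: 9261 - 16807 = -7546 (Strassen uses MORE here due to padding overhead — for small or just-over-power-of-2 n, padding can outweigh the per-level savings)

Standard: 9261 multiplications (21^3). Strassen: 16807 multiplications (7^5, after padding to 32x32). Strassen reduces 8 recursive multiplications to 7 at each level.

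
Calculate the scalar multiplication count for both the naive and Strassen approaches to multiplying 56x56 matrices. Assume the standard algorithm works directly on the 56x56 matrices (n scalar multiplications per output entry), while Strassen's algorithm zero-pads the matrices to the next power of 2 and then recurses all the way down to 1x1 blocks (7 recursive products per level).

Matrix multiplication for 56x56 matrices:

Strassen's algorithm requires power-of-2 dimensions. Pad 56x56 to 64x64 (next power of 2).

Standard algorithm: 56^3 = 175616 multiplications
Strassen's algorithm: 7^(log2(64)) = 7^6 = 117649 multiplications
Savings: 175616 - 117649 = 57967 multiplications

Standard: 175616 multiplications (56^3). Strassen: 117649 multiplications (7^6, after padding to 64x64). Strassen reduces 8 recursive multiplications to 7 at each level.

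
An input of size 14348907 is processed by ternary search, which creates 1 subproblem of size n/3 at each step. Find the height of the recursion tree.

For divide and conquer with division factor 3:

Problem sizes at each level:
Level 0: 14348907
Level 1: 4782969
Level 2: 1594323
Level 3: 531441
Level 4: 177147
Level 5: 59049
Level 6: 19683
Level 7: 6561
Level 8: 2187
Level 9: 729
Level 10: 243
Level 11: 81
Level 12: 27
Level 13: 9
Level 14: 3
Level 15: 1

The root is level 0 and the size-1 base case is level 15 (the tree spans levels 0 through 15, i.e. 16 levels counting the root), so the depth is the number of divisions: log_3(14348907) = 15

The recursion tree depth is log_3(14348907) = 15. At each level, the problem size is divided by 3, so it takes 15 divisions to reduce to a base case of size 1. The algorithm makes 1 recursive call at each level.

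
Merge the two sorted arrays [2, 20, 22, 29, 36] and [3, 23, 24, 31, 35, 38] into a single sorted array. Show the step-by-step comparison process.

Merging process:

Compare 2 vs 3: take 2 from left. Merged: [2]
Compare 20 vs 3: take 3 from right. Merged: [2, 3]
Compare 20 vs 23: take 20 from left. Merged: [2, 3, 20]
Compare 22 vs 23: take 22 from left. Merged: [2, 3, 20, 22]
Compare 29 vs 23: take 23 from right. Merged: [2, 3, 20, 22, 23]
Compare 29 vs 24: take 24 from right. Merged: [2, 3, 20, 22, 23, 24]
Compare 29 vs 31: take 29 from left. Merged: [2, 3, 20, 22, 23, 24, 29]
Compare 36 vs 31: take 31 from right. Merged: [2, 3, 20, 22, 23, 24, 29, 31]
Compare 36 vs 35: take 35 from right. Merged: [2, 3, 20, 22, 23, 24, 29, 31, 35]
Compare 36 vs 38: take 36 from left. Merged: [2, 3, 20, 22, 23, 24, 29, 31, 35, 36]
Append remaining from right: [38]. Merged: [2, 3, 20, 22, 23, 24, 29, 31, 35, 36, 38]

Final merged array: [2, 3, 20, 22, 23, 24, 29, 31, 35, 36, 38]
Total comparisons: 10

The merged array is [2, 3, 20, 22, 23, 24, 29, 31, 35, 36, 38], requiring 10 comparisons. The merge step runs in O(n) time where n is the total number of elements.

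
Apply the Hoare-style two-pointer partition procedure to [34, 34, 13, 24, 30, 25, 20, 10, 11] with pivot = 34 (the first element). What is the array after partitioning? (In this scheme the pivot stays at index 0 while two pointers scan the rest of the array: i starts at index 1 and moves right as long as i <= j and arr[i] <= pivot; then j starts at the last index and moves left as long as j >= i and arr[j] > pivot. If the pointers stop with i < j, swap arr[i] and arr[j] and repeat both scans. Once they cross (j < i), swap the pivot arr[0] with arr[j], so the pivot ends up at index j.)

Hoare-style two-pointer partition with pivot = 34:

Initial array: [34, 34, 13, 24, 30, 25, 20, 10, 11]

Pointers start at i = 1, j = 8.
i ends at 9, j ends at 8: the pointers have crossed (j < i), so scanning stops.

Swap pivot arr[0] with arr[8] to place pivot at position 8: [11, 34, 13, 24, 30, 25, 20, 10, 34]
Pivot position: 8

After partitioning with pivot 34, the array becomes [11, 34, 13, 24, 30, 25, 20, 10, 34]. The pivot is placed at index 8. All elements to the left of the pivot are <= 34, and all elements to the right are > 34.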